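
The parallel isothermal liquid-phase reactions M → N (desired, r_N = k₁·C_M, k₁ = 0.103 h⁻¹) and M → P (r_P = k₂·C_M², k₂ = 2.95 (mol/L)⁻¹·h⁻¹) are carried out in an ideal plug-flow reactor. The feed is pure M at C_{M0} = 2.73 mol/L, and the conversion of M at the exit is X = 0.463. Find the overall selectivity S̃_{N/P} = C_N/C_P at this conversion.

0.0172

C_M = C_{M0}(1−X) = 1.466 mol/L.
Along a PFR/batch, dC_N/dC_M = −r_N/(r_N+r_P) = −k₁/(k₁+k₂·C_M).
Integrating from C_{M0} to C_M: C_N = (0.103/2.95)·ln[(0.103+2.95·2.73)/(0.103+2.95·1.47)] = 0.03492·ln(8.156/4.428) = 0.02133 mol/L.
C_P = (C_{M0}−C_M)−C_N = 1.243 mol/L; S̃_{N/P} = 0.02133/1.243 = 0.0172.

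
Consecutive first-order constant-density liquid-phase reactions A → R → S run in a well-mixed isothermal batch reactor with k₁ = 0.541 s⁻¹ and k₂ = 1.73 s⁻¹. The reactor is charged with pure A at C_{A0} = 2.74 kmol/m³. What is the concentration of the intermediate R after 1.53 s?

0.457 kmol/m³

The intermediate concentration in a first-order A→B→C sequence is C_R = k₁C_{A0}(e^(−k₁t) − e^(−k₂t))/(k₂−k₁).
e^(−k₁t) = e^(−0.541×1.53) = e^(−0.8277) = 0.4370; e^(−k₂t) = e^(−2.647) = 0.07087.
C_R = 0.541×2.74/(1.73−0.541) × (0.4370−0.07087) = 1.247×0.3662 = 0.4565 kmol/m³.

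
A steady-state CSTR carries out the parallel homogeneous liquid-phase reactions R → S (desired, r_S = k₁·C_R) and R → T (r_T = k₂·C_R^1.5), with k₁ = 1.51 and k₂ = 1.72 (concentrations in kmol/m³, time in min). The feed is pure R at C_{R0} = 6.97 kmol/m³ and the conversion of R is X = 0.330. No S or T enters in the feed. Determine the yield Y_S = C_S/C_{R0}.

Exit C_R = C_{R0}(1−X) = 6.97×0.670 = 4.670 kmol/m³.
Rates in a CSTR are evaluated at the outlet concentration: r_S = 1.51×4.670 = 7.052, r_T = 1.72×4.670^1.5 = 17.36.
Fraction of consumed R going to S: r_S/(r_S+r_T) = 0.2889.
C_S = 0.2889·C_{R0}·X = 0.2889×6.97×0.330 = 0.664 kmol/m³; Y_S = C_S/C_{R0} = 0.0953.

0.0953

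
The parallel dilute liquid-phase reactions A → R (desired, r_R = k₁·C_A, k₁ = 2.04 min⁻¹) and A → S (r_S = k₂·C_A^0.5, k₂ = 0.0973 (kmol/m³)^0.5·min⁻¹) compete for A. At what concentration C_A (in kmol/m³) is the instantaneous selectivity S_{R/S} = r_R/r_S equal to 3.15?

0.0226 kmol/m³

S_{R/S} = (k₁/k₂)·C_A^0.5 ⇒ C_A = (S·k₂/k₁)^(2).
= (3.15×0.0973/2.04)^(2) = (0.1502)^(2) = 0.0226 kmol/m³.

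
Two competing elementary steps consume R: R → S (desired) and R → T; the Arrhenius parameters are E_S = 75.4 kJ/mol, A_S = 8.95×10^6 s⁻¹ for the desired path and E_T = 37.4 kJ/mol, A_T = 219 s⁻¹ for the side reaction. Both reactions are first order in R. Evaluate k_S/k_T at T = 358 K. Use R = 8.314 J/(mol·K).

With equal orders, S_{S/T} = k_S/k_T = (A_S/A_T)·exp[(E_T−E_S)/(RT)].
(E_T−E_S)/(RT) = (37.4−75.4)×10³/(8.314×358) = -38000/2976 = -12.77.
k_S/k_T = (8.95×10^6/219)·exp(-12.77) = 40868 × 2.853×10^-6 = 0.117.
Since E_S > E_T, raising the temperature improves selectivity toward S.

0.117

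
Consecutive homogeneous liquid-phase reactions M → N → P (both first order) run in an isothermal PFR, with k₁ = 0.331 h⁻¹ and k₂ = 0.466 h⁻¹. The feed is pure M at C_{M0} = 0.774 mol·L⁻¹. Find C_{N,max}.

Evaluating C_N at τ_opt = ln(k₂/k₁)/(k₂−k₁) gives C_{N,max}/C_{M0} = (k₁/k₂)^[k₂/(k₂−k₁)].
= (0.331/0.466)^(0.466/(0.466−0.331)) = (0.7103)^(3.452) = 0.3070.
C_{N,max} = 0.3070×0.774 = 0.238 mol·L⁻¹.

0.238 mol·L⁻¹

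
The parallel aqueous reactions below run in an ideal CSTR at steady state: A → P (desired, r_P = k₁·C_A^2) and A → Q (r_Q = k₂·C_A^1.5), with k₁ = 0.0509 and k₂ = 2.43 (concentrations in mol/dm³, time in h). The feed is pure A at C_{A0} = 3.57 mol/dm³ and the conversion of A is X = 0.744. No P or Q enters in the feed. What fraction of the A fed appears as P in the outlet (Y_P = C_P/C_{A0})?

Exit C_A = C_{A0}(1−X) = 3.57×0.256 = 0.9139 mol/dm³.
In a CSTR the entire volume is at exit conditions, so r_P = 0.0509×0.9139^2 = 0.04251 and r_Q = 2.43×0.9139^1.5 = 2.123.
Fraction of consumed A going to P: r_P/(r_P+r_Q) = 0.01963.
C_P = 0.01963·C_{A0}·X = 0.01963×3.57×0.744 = 0.0521 mol/dm³; Y_P = C_P/C_{A0} = 0.0146.

0.0146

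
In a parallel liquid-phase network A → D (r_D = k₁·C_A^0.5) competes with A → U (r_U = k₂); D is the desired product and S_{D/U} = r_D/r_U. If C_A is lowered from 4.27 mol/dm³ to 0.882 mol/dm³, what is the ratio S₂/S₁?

S_{D/U} = (k₁/k₂)·C_A^0.5, so S₂/S₁ = (C_{A,2}/C_{A,1})^0.5.
= (0.882/4.27)^0.5 = (0.2066)^0.5 = 0.454.
Selectivity toward D falls as C_A falls — high-concentration operation is favoured.

0.454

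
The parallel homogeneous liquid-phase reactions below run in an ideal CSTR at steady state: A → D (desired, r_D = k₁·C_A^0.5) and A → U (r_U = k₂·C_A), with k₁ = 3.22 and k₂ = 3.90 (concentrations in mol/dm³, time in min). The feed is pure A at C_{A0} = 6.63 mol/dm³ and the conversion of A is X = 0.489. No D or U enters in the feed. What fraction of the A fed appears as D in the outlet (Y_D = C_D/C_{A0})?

Exit C_A = C_{A0}(1−X) = 6.63×0.511 = 3.388 mol/dm³.
In a CSTR the entire volume is at exit conditions, so r_D = 3.22×3.388^0.5 = 5.927 and r_U = 3.90×3.388 = 13.21.
Fraction of consumed A going to D: r_D/(r_D+r_U) = 0.3097.
C_D = 0.3097·C_{A0}·X = 0.3097×6.63×0.489 = 1.00 mol/dm³; Y_D = C_D/C_{A0} = 0.151.

0.151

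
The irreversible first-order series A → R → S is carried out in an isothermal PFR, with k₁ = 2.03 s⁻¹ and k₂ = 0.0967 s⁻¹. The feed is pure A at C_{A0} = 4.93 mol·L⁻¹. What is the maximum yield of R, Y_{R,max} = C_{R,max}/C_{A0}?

0.859

Evaluating C_R at τ_opt = ln(k₂/k₁)/(k₂−k₁) gives C_{R,max}/C_{A0} = (k₁/k₂)^[k₂/(k₂−k₁)].
= (2.03/0.0967)^(0.0967/(0.0967−2.03)) = (20.99)^(-0.05002) = 0.8588.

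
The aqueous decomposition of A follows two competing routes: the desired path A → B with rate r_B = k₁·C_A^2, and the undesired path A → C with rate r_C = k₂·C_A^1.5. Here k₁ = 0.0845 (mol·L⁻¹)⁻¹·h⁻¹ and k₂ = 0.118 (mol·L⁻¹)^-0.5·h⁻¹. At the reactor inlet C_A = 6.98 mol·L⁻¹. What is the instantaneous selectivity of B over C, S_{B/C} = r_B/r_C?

1.89

S_{B/C} = r_B/r_C = (k₁·C_A^2)/(k₂·C_A^1.5) = (k₁/k₂)·C_A^0.5.
= (0.0845×6.980^2) / (0.118×6.980^1.5) = 4.117/2.176 = 1.89.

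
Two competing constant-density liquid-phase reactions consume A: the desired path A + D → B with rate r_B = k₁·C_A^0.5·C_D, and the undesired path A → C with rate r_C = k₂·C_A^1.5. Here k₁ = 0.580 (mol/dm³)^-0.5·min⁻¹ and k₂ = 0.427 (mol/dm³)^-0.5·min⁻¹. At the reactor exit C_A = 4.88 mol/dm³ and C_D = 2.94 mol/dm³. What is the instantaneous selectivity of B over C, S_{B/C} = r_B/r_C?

S_{B/C} = r_B/r_C = (k₁·C_A^0.5·C_D)/(k₂·C_A^1.5) = (k₁/k₂)·C_A⁻¹·C_D.
= (0.580×4.880^0.5×2.940) / (0.427×4.880^1.5) = 3.767/4.603 = 0.818.
The undesired path is higher order in A, so low C_A (CSTR or dilute feed) favours B.

0.818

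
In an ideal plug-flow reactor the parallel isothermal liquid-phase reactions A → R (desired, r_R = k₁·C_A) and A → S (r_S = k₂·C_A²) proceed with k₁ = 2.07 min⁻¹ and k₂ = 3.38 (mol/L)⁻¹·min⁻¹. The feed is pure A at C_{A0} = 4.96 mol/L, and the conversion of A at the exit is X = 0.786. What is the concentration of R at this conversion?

C_A = C_{A0}(1−X) = 1.061 mol/L.
Along a PFR/batch, dC_R/dC_A = −r_R/(r_R+r_S) = −k₁/(k₁+k₂·C_A).
Integrating from C_{A0} to C_A: C_R = (2.07/3.38)·ln[(2.07+3.38·4.96)/(2.07+3.38·1.06)] = 0.6124·ln(18.83/5.658) = 0.7366 mol/L.

0.737 mol/L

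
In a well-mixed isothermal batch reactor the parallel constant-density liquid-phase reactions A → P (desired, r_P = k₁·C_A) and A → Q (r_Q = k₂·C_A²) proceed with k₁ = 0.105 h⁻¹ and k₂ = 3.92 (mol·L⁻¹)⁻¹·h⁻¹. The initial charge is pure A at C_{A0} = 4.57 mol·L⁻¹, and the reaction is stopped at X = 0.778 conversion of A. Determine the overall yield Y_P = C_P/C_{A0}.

C_A = C_{A0}(1−X) = 1.015 mol·L⁻¹.
Along a PFR/batch, dC_P/dC_A = −r_P/(r_P+r_Q) = −k₁/(k₁+k₂·C_A).
Integrating from C_{A0} to C_A: C_P = (0.105/3.92)·ln[(0.105+3.92·4.57)/(0.105+3.92·1.01)] = 0.02679·ln(18.02/4.082) = 0.03977 mol·L⁻¹.
Y_P = C_P/C_{A0} = 0.03977/4.57 = 0.00870.

0.00870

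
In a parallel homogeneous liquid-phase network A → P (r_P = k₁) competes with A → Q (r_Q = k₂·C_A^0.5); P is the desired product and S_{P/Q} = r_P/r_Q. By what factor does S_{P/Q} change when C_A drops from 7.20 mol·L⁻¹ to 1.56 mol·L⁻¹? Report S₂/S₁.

S_{P/Q} = (k₁/k₂)·C_A^-0.5, so S₂/S₁ = (C_{A,2}/C_{A,1})^-0.5.
= (1.56/7.20)^(-0.5) = (0.2167)^(-0.5) = 2.15.

2.15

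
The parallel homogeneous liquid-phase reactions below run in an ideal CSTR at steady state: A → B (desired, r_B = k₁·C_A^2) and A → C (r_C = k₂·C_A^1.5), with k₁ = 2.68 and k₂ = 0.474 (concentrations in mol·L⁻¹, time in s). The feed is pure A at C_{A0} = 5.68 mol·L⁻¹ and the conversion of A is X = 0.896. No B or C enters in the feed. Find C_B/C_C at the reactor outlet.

4.35

Exit C_A = C_{A0}(1−X) = 5.68×0.104 = 0.5907 mol·L⁻¹.
Rates in a CSTR are evaluated at the outlet concentration: r_B = 2.68×0.5907^2 = 0.9352, r_C = 0.474×0.5907^1.5 = 0.2152.
Overall selectivity = C_B/C_C = r_Bτ/(r_Cτ) = r_B/r_C = 4.35.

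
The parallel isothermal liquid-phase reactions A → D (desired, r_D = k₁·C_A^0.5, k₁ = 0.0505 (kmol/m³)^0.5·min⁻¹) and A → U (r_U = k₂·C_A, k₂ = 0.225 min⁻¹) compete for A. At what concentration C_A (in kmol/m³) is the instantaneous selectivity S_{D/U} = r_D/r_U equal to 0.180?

1.55 kmol/m³

S_{D/U} = (k₁/k₂)·C_A^-0.5 ⇒ C_A = (S·k₂/k₁)^(-2).
= (0.180×0.225/0.0505)^(-2) = (0.8020)^(-2) = 1.55 kmol/m³.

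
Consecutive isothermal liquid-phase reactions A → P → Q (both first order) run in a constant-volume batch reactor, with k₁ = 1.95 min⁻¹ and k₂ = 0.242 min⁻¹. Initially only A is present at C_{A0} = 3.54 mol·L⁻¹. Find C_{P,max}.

2.63 mol·L⁻¹

At the optimum, C_{P,max}/C_{A0} = (k₁/k₂)^[k₂/(k₂−k₁)].
= (1.95/0.242)^(0.242/(0.242−1.95)) = (8.058)^(-0.1417) = 0.7440.
C_{P,max} = 0.7440×3.54 = 2.63 mol·L⁻¹.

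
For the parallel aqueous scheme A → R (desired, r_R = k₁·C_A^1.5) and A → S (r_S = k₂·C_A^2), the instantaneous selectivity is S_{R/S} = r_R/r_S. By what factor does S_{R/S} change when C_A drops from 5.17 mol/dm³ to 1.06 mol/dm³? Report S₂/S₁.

S_{R/S} = (k₁/k₂)·C_A^-0.5, so S₂/S₁ = (C_{A,2}/C_{A,1})^-0.5.
= (1.06/5.17)^(-0.5) = (0.2050)^(-0.5) = 2.21.

2.21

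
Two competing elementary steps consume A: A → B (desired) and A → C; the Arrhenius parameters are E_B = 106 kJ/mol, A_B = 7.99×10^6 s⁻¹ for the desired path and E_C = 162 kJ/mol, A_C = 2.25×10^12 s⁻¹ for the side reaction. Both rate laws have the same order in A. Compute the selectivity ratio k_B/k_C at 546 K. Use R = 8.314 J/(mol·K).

0.809

Since both paths have the same order in A, the concentration cancels and S_{B/C} = k_B/k_C = (A_B/A_C)·exp[(E_C−E_B)/(RT)].
(E_C−E_B)/(RT) = (162−106)×10³/(8.314×546) = 56000/4539 = 12.34.
k_B/k_C = (7.99×10^6/2.25×10^12)·exp(12.34) = 3.551×10^-6 × 2.278×10^5 = 0.809.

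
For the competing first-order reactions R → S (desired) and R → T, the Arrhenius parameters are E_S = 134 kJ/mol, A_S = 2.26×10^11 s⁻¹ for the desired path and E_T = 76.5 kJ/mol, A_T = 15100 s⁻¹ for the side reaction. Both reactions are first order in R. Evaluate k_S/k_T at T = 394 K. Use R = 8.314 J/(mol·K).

0.356

With equal orders, S_{S/T} = k_S/k_T = (A_S/A_T)·exp[(E_T−E_S)/(RT)].
(E_T−E_S)/(RT) = (76.5−134)×10³/(8.314×394) = -57500/3276 = -17.55.
k_S/k_T = (2.26×10^11/15100)·exp(-17.55) = 1.497×10^7 × 2.380×10^-8 = 0.356.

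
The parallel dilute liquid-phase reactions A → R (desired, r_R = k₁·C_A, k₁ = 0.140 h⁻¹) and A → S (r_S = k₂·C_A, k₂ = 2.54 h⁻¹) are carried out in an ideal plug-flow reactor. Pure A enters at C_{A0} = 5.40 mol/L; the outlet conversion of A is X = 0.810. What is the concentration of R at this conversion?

0.228 mol/L

C_A = C_{A0}(1−X) = 1.026 mol/L.
Both paths are first order in A, so the instantaneous fraction to R is constant: dC_R/d(−C_A) = k₁/(k₁+k₂) = 0.05224.
C_R = 0.05224·(C_{A0}−C_A) = 0.05224×4.374 = 0.228 mol/L.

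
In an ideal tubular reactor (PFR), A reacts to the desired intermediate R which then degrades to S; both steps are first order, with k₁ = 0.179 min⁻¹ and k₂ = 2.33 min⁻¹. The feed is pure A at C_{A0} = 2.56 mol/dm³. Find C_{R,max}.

Evaluating C_R at τ_opt = ln(k₂/k₁)/(k₂−k₁) gives C_{R,max}/C_{A0} = (k₁/k₂)^[k₂/(k₂−k₁)].
= (0.179/2.33)^(2.33/(2.33−0.179)) = (0.07682)^(1.083) = 0.06205.
C_{R,max} = 0.06205×2.56 = 0.159 mol/dm³.

0.159 mol/dm³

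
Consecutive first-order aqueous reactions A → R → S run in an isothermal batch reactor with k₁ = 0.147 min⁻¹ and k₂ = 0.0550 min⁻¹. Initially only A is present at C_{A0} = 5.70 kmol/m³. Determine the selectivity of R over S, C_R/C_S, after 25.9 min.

Solving the coupled first-order balances gives C_R(t) = [k₁/(k₂−k₁)]·C_{A0}·(e^(−k₁t) − e^(−k₂t)).
e^(−k₁t) = e^(−0.147×25.9) = e^(−3.807) = 0.02221; e^(−k₂t) = e^(−1.424) = 0.2406.
C_R = 0.147×5.70/(0.0550−0.147) × (0.02221−0.2406) = (-9.108)×(-0.2184) = 1.989 kmol/m³.
C_A = C_{A0}e^(−k₁t) = 0.1266 kmol/m³, so C_S = C_{A0}−C_A−C_R = 3.584 kmol/m³; C_R/C_S = 0.555.

0.555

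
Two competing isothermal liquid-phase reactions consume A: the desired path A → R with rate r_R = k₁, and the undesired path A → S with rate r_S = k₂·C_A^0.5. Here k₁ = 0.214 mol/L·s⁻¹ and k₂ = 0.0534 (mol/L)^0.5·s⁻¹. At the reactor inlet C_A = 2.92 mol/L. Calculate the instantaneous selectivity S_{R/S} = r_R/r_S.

S_{R/S} = r_R/r_S = (k₁)/(k₂·C_A^0.5) = (k₁/k₂)·C_A^-0.5.
= (0.214) / (0.0534×2.920^0.5) = 0.2140/0.09125 = 2.35.

2.35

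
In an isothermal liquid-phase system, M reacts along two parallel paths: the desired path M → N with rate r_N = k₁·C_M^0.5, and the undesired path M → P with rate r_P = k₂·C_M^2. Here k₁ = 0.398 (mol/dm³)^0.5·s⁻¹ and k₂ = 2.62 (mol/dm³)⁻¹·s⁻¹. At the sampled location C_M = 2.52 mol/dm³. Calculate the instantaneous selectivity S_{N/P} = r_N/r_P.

0.0380

S_{N/P} = r_N/r_P = (k₁·C_M^0.5)/(k₂·C_M^2) = (k₁/k₂)·C_M^-1.5.
= (0.398×2.520^0.5) / (2.62×2.520^2) = 0.6318/16.64 = 0.0380.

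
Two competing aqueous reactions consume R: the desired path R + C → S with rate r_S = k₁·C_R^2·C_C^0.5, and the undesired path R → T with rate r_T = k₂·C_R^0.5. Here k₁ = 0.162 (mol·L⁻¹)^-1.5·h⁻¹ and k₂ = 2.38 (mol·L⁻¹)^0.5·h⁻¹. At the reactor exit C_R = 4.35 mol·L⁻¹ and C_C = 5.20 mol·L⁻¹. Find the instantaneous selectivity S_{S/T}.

1.41

S_{S/T} = r_S/r_T = (k₁·C_R^2·C_C^0.5)/(k₂·C_R^0.5) = (k₁/k₂)·C_R^1.5·C_C^0.5.
= (0.162×4.350^2×5.200^0.5) / (2.38×4.350^0.5) = 6.990/4.964 = 1.41.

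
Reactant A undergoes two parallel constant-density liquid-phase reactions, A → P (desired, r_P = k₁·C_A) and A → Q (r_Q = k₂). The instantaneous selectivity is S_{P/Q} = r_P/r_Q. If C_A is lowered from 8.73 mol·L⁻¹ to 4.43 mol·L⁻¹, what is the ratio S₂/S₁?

S_{P/Q} = (k₁/k₂)·C_A, so S₂/S₁ = (C_{A,2}/C_{A,1}).
= 4.43/8.73 = 0.507.
Selectivity toward P falls as C_A falls — high-concentration operation is favoured.

0.507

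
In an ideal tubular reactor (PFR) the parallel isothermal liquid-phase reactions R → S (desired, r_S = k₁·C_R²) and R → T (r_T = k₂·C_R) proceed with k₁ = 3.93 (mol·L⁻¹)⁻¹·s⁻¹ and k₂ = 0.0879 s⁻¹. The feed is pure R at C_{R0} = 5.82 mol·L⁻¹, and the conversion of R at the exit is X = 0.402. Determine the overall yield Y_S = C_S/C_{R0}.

C_R = C_{R0}(1−X) = 3.480 mol·L⁻¹.
Along a PFR/batch, dC_T/dC_R = −r_T/(r_S+r_T) = −k₂/(k₂+k₁·C_R).
Integrating from C_{R0} to C_R: C_T = (0.0879/3.93)·ln[(0.0879+3.93·5.82)/(0.0879+3.93·3.48)] = 0.02237·ln(22.96/13.77) = 0.01144 mol·L⁻¹.
Then C_S = (C_{R0}−C_R) − C_T = 2.340 − 0.01144 = 2.328 mol·L⁻¹.
Y_S = C_S/C_{R0} = 2.328/5.82 = 0.400.

0.400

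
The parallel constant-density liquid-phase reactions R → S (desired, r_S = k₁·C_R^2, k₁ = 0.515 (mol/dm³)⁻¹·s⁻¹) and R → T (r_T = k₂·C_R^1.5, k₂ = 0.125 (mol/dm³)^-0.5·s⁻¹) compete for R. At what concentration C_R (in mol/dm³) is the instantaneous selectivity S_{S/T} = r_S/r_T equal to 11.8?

8.20 mol/dm³

S_{S/T} = (k₁/k₂)·C_R^0.5 ⇒ C_R = (S·k₂/k₁)^(2).
= (11.8×0.125/0.515)^(2) = (2.864)^(2) = 8.20 mol/dm³.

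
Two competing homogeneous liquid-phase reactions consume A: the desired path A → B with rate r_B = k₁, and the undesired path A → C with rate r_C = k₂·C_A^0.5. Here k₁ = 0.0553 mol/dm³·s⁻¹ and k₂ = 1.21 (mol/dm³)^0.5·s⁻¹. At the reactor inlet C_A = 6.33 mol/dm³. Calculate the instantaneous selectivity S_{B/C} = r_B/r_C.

0.0182

S_{B/C} = r_B/r_C = (k₁)/(k₂·C_A^0.5) = (k₁/k₂)·C_A^-0.5.
= (0.0553) / (1.21×6.330^0.5) = 0.05530/3.044 = 0.0182.
The undesired path is higher order in A, so low C_A (CSTR or dilute feed) favours B.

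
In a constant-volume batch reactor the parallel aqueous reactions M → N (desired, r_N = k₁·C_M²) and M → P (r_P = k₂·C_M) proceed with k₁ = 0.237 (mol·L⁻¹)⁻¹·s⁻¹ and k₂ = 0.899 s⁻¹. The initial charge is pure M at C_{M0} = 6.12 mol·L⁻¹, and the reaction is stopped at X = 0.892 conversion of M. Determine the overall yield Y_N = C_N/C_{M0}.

C_M = C_{M0}(1−X) = 0.6610 mol·L⁻¹.
Along a PFR/batch, dC_P/dC_M = −r_P/(r_N+r_P) = −k₂/(k₂+k₁·C_M).
Integrating from C_{M0} to C_M: C_P = (0.899/0.237)·ln[(0.899+0.237·6.12)/(0.899+0.237·0.661)] = 3.793·ln(2.349/1.056) = 3.035 mol·L⁻¹.
Then C_N = (C_{M0}−C_M) − C_P = 5.459 − 3.035 = 2.424 mol·L⁻¹.
Y_N = C_N/C_{M0} = 2.424/6.12 = 0.396.

0.396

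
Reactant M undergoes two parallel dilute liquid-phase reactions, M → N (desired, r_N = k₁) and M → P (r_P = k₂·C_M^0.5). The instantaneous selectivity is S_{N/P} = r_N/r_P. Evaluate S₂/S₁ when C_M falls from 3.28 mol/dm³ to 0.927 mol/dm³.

S_{N/P} = (k₁/k₂)·C_M^-0.5, so S₂/S₁ = (C_{M,2}/C_{M,1})^-0.5.
= (0.927/3.28)^(-0.5) = (0.2826)^(-0.5) = 1.88.
Selectivity toward N rises as C_M falls — low-concentration operation is favoured.

1.88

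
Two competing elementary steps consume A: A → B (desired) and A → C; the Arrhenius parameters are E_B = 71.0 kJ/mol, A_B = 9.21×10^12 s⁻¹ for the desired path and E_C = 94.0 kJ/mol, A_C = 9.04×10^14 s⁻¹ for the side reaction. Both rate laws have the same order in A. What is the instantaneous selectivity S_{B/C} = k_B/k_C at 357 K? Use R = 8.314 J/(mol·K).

k_B/k_C = (A_B/A_C)·exp[−(E_B−E_C)/(RT)] = (A_B/A_C)·exp[(E_C−E_B)/(RT)].
(E_C−E_B)/(RT) = (94.0−71.0)×10³/(8.314×357) = 23000/2968 = 7.749.
k_B/k_C = (9.21×10^12/9.04×10^14)·exp(7.749) = 0.01019 × 2319 = 23.6.
Since E_B < E_C, lowering the temperature improves selectivity toward B.

23.6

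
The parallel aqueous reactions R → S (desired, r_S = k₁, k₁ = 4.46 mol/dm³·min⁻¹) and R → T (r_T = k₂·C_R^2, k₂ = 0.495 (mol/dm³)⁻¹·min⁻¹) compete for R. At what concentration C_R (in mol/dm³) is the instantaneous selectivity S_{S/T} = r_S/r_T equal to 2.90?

S_{S/T} = (k₁/k₂)·C_R^-2 ⇒ C_R = (S·k₂/k₁)^(-0.5).
= (2.90×0.495/4.46)^(-0.5) = (0.3219)^(-0.5) = 1.76 mol/dm³.

1.76 mol/dm³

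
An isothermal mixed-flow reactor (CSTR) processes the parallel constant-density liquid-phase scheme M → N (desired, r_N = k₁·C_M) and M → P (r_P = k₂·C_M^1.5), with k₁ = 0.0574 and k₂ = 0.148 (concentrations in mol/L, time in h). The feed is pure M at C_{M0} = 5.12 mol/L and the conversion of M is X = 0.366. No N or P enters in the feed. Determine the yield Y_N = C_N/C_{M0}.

0.0648

Exit C_M = C_{M0}(1−X) = 5.12×0.634 = 3.246 mol/L.
A CSTR operates uniformly at the exit composition, giving r_N = 0.1863 and r_P = 0.8656 (each k·C_M^n at C_M = 3.246).
Fraction of consumed M going to N: r_N/(r_N+r_P) = 0.1771.
C_N = 0.1771·C_{M0}·X = 0.1771×5.12×0.366 = 0.332 mol/L; Y_N = C_N/C_{M0} = 0.0648.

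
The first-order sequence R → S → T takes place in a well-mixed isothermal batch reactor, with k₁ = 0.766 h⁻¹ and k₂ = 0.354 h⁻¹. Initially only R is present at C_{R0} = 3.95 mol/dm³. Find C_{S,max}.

2.03 mol/dm³

For a first-order series the maximum intermediate yield is C_{S,max}/C_{R0} = (k₁/k₂)^[k₂/(k₂−k₁)].
= (0.766/0.354)^(0.354/(0.354−0.766)) = (2.164)^(-0.8592) = 0.5152.
C_{S,max} = 0.5152×3.95 = 2.03 mol/dm³.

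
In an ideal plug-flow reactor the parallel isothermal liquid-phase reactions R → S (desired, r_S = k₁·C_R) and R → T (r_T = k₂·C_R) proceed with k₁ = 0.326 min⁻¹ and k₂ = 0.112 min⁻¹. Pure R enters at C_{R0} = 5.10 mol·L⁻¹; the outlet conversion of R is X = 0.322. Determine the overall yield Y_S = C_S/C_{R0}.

C_R = C_{R0}(1−X) = 3.458 mol·L⁻¹.
Both paths are first order in R, so the instantaneous fraction to S is constant: dC_S/d(−C_R) = k₁/(k₁+k₂) = 0.7443.
C_S = 0.7443·(C_{R0}−C_R) = 0.7443×1.642 = 1.22 mol·L⁻¹.
Y_S = C_S/C_{R0} = 1.222/5.10 = 0.240.

0.240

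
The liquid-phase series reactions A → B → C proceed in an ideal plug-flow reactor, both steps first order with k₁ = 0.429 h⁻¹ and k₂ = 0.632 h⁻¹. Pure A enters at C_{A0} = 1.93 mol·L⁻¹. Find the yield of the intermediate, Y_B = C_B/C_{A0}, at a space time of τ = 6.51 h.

For first-order series with pure A initially, C_B(τ) = k₁C_{A0}/(k₂−k₁)·(e^(−k₁τ) − e^(−k₂τ)).
e^(−k₁τ) = e^(−0.429×6.51) = e^(−2.793) = 0.06125; e^(−k₂τ) = e^(−4.114) = 0.01634.
C_B = 0.429×1.93/(0.632−0.429) × (0.06125−0.01634) = 4.079×0.04491 = 0.1832 mol·L⁻¹.
Y_B = C_B/C_{A0} = 0.1832/1.93 = 0.0949.

0.0949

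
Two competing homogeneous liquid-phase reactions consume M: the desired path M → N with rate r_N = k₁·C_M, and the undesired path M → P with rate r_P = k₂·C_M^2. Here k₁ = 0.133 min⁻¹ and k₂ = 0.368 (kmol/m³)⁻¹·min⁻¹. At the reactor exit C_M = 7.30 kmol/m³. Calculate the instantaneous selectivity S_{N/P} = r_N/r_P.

S_{N/P} = r_N/r_P = (k₁·C_M)/(k₂·C_M^2) = (k₁/k₂)·C_M⁻¹.
= (0.133×7.300) / (0.368×7.300^2) = 0.9709/19.61 = 0.0495.
The undesired path is higher order in M, so low C_M (CSTR or dilute feed) favours N.

0.0495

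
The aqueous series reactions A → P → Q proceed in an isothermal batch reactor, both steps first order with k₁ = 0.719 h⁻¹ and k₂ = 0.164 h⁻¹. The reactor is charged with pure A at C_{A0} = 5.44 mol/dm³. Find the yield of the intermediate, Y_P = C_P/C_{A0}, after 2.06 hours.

Solving the coupled first-order balances gives C_P(t) = [k₁/(k₂−k₁)]·C_{A0}·(e^(−k₁t) − e^(−k₂t)).
e^(−k₁t) = e^(−0.719×2.06) = e^(−1.481) = 0.2274; e^(−k₂t) = e^(−0.3378) = 0.7133.
C_P = 0.719×5.44/(0.164−0.719) × (0.2274−0.7133) = (-7.047)×(-0.4859) = 3.425 mol/dm³.
Y_P = C_P/C_{A0} = 3.425/5.44 = 0.630.

0.630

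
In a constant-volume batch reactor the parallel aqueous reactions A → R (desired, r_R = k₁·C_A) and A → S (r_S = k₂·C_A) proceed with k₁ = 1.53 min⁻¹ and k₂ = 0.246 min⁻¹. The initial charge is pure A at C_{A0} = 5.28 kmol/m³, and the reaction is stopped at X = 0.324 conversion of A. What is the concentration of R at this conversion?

1.47 kmol/m³

C_A = C_{A0}(1−X) = 3.569 kmol/m³.
Both paths are first order in A, so the instantaneous fraction to R is constant: dC_R/d(−C_A) = k₁/(k₁+k₂) = 0.8615.
C_R = 0.8615·(C_{A0}−C_A) = 0.8615×1.711 = 1.47 kmol/m³.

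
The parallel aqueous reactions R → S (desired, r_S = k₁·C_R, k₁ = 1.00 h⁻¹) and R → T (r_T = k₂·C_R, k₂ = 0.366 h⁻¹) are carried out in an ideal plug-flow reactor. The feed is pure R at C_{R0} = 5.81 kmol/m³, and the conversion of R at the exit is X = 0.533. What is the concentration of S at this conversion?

2.27 kmol/m³

C_R = C_{R0}(1−X) = 2.713 kmol/m³.
Both paths are first order in R, so the instantaneous fraction to S is constant: dC_S/d(−C_R) = k₁/(k₁+k₂) = 0.7321.
C_S = 0.7321·(C_{R0}−C_R) = 0.7321×3.097 = 2.27 kmol/m³.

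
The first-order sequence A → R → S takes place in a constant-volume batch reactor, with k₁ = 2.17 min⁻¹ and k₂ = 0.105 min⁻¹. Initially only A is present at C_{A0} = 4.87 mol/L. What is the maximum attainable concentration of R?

4.17 mol/L

At the optimum, C_{R,max}/C_{A0} = (k₁/k₂)^[k₂/(k₂−k₁)].
= (2.17/0.105)^(0.105/(0.105−2.17)) = (20.67)^(-0.05085) = 0.8573.
C_{R,max} = 0.8573×4.87 = 4.17 mol/L.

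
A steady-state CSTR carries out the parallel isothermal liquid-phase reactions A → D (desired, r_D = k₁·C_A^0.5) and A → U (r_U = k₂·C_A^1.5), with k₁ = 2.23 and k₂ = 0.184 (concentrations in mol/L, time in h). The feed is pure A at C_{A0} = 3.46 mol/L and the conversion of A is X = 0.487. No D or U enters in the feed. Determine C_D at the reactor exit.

1.47 mol/L

Exit C_A = C_{A0}(1−X) = 3.46×0.513 = 1.775 mol/L.
Rates in a CSTR are evaluated at the outlet concentration: r_D = 2.23×1.775^0.5 = 2.971, r_U = 0.184×1.775^1.5 = 0.4351.
Fraction of consumed A going to D: r_D/(r_D+r_U) = 0.8723.
C_D = 0.8723·C_{A0}·X = 0.8723×3.46×0.487 = 1.47 mol/L.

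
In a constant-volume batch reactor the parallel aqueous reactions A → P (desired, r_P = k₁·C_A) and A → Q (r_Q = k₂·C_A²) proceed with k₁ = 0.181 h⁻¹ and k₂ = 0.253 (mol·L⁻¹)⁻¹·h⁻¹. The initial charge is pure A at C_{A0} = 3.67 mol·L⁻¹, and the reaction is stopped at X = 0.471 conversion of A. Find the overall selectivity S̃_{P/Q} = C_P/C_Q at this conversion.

C_A = C_{A0}(1−X) = 1.941 mol·L⁻¹.
Along a PFR/batch, dC_P/dC_A = −r_P/(r_P+r_Q) = −k₁/(k₁+k₂·C_A).
Integrating from C_{A0} to C_A: C_P = (0.181/0.253)·ln[(0.181+0.253·3.67)/(0.181+0.253·1.94)] = 0.7154·ln(1.110/0.6722) = 0.3585 mol·L⁻¹.
C_Q = (C_{A0}−C_A)−C_P = 1.370 mol·L⁻¹; S̃_{P/Q} = 0.3585/1.370 = 0.262.

0.262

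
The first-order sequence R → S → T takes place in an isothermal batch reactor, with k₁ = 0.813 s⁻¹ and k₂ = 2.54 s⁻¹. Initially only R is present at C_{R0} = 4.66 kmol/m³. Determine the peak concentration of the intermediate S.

For a first-order series the maximum intermediate yield is C_{S,max}/C_{R0} = (k₁/k₂)^[k₂/(k₂−k₁)].
= (0.813/2.54)^(2.54/(2.54−0.813)) = (0.3201)^(1.471) = 0.1872.
C_{S,max} = 0.1872×4.66 = 0.872 kmol/m³.

0.872 kmol/m³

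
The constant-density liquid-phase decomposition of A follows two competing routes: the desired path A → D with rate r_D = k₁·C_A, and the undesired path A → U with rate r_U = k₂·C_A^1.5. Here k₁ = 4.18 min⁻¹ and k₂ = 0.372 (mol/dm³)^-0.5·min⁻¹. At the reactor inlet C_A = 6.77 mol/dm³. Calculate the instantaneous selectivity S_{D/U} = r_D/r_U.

4.32

S_{D/U} = r_D/r_U = (k₁·C_A)/(k₂·C_A^1.5) = (k₁/k₂)·C_A^-0.5.
= (4.18×6.770) / (0.372×6.770^1.5) = 28.30/6.553 = 4.32.
The undesired path is higher order in A, so low C_A (CSTR or dilute feed) favours D.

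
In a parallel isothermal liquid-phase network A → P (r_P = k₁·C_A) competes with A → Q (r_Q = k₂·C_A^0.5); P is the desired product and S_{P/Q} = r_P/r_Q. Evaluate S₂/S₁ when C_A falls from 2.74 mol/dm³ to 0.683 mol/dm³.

0.499

S_{P/Q} = (k₁/k₂)·C_A^0.5, so S₂/S₁ = (C_{A,2}/C_{A,1})^0.5.
= (0.683/2.74)^0.5 = (0.2493)^0.5 = 0.499.
Selectivity toward P falls as C_A falls — high-concentration operation is favoured.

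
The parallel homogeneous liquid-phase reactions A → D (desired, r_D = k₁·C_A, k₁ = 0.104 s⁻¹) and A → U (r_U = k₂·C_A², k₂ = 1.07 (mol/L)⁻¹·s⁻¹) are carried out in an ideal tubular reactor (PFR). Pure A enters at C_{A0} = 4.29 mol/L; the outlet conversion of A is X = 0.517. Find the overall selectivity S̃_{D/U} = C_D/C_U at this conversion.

0.0318

C_A = C_{A0}(1−X) = 2.072 mol/L.
Along a PFR/batch, dC_D/dC_A = −r_D/(r_D+r_U) = −k₁/(k₁+k₂·C_A).
Integrating from C_{A0} to C_A: C_D = (0.104/1.07)·ln[(0.104+1.07·4.29)/(0.104+1.07·2.07)] = 0.09720·ln(4.694/2.321) = 0.06846 mol/L.
C_U = (C_{A0}−C_A)−C_D = 2.149 mol/L; S̃_{D/U} = 0.06846/2.149 = 0.0318.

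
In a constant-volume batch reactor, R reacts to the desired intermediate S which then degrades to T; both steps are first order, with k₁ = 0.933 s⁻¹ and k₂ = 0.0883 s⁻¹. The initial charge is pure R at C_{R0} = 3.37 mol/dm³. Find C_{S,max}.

2.63 mol/dm³

Evaluating C_S at t_opt = ln(k₂/k₁)/(k₂−k₁) gives C_{S,max}/C_{R0} = (k₁/k₂)^[k₂/(k₂−k₁)].
= (0.933/0.0883)^(0.0883/(0.0883−0.933)) = (10.57)^(-0.1045) = 0.7816.
C_{S,max} = 0.7816×3.37 = 2.63 mol/dm³.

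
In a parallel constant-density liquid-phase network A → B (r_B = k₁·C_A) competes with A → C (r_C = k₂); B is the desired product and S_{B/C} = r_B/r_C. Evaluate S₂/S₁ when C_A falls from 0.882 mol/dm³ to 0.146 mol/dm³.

0.166

S_{B/C} = (k₁/k₂)·C_A, so S₂/S₁ = (C_{A,2}/C_{A,1}).
= 0.146/0.882 = 0.166.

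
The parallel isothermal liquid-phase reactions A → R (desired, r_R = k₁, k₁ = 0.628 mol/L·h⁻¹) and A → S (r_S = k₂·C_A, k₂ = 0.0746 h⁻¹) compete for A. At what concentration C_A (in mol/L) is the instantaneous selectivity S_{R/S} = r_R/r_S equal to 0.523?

S_{R/S} = (k₁/k₂)·C_A⁻¹ ⇒ C_A = (S·k₂/k₁)^(-1).
= (0.523×0.0746/0.628)^(-1) = (0.06213)^(-1) = 16.1 mol/L.

16.1 mol/L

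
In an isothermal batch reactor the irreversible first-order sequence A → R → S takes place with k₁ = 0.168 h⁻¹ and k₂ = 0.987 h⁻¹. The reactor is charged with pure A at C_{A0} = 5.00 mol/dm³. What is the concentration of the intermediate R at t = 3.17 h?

Solving the coupled first-order balances gives C_R(t) = [k₁/(k₂−k₁)]·C_{A0}·(e^(−k₁t) − e^(−k₂t)).
e^(−k₁t) = e^(−0.168×3.17) = e^(−0.5326) = 0.5871; e^(−k₂t) = e^(−3.129) = 0.04377.
C_R = 0.168×5.00/(0.987−0.168) × (0.5871−0.04377) = 1.026×0.5433 = 0.5573 mol/dm³.

0.557 mol/dm³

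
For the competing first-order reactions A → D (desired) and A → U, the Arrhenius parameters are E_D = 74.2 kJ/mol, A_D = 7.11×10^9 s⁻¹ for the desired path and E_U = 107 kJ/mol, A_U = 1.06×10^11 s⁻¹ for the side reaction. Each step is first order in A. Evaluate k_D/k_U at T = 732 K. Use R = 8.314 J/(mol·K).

With equal orders, S_{D/U} = k_D/k_U = (A_D/A_U)·exp[(E_U−E_D)/(RT)].
(E_U−E_D)/(RT) = (107−74.2)×10³/(8.314×732) = 32800/6086 = 5.390.
k_D/k_U = (7.11×10^9/1.06×10^11)·exp(5.390) = 0.06708 × 219.1 = 14.7.
Since E_D < E_U, lowering the temperature improves selectivity toward D.

14.7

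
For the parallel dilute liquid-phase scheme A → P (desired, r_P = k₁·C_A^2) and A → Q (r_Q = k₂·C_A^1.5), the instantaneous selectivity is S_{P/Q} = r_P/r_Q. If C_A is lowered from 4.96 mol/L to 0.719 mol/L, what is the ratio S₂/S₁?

S_{P/Q} = (k₁/k₂)·C_A^0.5, so S₂/S₁ = (C_{A,2}/C_{A,1})^0.5.
= (0.719/4.96)^0.5 = (0.1450)^0.5 = 0.381.

0.381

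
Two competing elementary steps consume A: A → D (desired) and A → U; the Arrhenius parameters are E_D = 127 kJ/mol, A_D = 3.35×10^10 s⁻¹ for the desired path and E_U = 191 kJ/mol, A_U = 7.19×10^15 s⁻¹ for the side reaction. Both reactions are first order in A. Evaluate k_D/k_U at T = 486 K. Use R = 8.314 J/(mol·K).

With equal orders, S_{D/U} = k_D/k_U = (A_D/A_U)·exp[(E_U−E_D)/(RT)].
(E_U−E_D)/(RT) = (191−127)×10³/(8.314×486) = 64000/4041 = 15.84.
k_D/k_U = (3.35×10^10/7.19×10^15)·exp(15.84) = 4.659×10^-6 × 7.566×10^6 = 35.3.
Since E_D < E_U, lowering the temperature improves selectivity toward D.

35.3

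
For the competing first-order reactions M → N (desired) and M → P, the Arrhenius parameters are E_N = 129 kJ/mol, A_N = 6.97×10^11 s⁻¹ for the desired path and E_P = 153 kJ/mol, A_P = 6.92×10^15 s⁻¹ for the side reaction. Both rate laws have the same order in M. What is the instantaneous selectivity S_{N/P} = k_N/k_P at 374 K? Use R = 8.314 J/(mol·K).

0.227

With equal orders, S_{N/P} = k_N/k_P = (A_N/A_P)·exp[(E_P−E_N)/(RT)].
(E_P−E_N)/(RT) = (153−129)×10³/(8.314×374) = 24000/3109 = 7.718.
k_N/k_P = (6.97×10^11/6.92×10^15)·exp(7.718) = 1.007×10^-4 × 2249 = 0.227.
Since E_N < E_P, lowering the temperature improves selectivity toward N.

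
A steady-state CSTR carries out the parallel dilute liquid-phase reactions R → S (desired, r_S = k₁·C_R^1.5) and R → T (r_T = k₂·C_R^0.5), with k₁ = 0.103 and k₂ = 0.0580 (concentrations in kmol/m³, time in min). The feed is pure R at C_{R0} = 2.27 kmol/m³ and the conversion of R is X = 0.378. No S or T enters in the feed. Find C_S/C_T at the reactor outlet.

2.51

Exit C_R = C_{R0}(1−X) = 2.27×0.622 = 1.412 kmol/m³.
In a CSTR the entire volume is at exit conditions, so r_S = 0.103×1.412^1.5 = 0.1728 and r_T = 0.0580×1.412^0.5 = 0.06892.
Overall selectivity = C_S/C_T = r_Sτ/(r_Tτ) = r_S/r_T = 2.51.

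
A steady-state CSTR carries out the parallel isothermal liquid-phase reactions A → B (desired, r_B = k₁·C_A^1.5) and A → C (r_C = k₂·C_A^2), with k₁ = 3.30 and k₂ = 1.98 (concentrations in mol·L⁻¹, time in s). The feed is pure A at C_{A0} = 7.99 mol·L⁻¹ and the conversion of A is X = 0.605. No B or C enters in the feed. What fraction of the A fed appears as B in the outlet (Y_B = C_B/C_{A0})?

0.293

Exit C_A = C_{A0}(1−X) = 7.99×0.395 = 3.156 mol·L⁻¹.
Rates in a CSTR are evaluated at the outlet concentration: r_B = 3.30×3.156^1.5 = 18.50, r_C = 1.98×3.156^2 = 19.72.
Fraction of consumed A going to B: r_B/(r_B+r_C) = 0.4840.
C_B = 0.4840·C_{A0}·X = 0.4840×7.99×0.605 = 2.34 mol·L⁻¹; Y_B = C_B/C_{A0} = 0.293.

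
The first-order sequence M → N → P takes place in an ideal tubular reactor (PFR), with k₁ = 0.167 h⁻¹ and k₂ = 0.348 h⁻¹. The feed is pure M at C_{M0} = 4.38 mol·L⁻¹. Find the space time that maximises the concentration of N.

The intermediate peaks when r₁ = r₂, i.e. k₁e^(−k₁τ) = k₂e^(−k₂τ), giving τ_opt = ln(k₂/k₁)/(k₂−k₁).
= ln(0.348/0.167)/(0.348−0.167) = ln(2.084)/0.1810 = 0.7342/0.1810 = 4.06 h.

4.06 h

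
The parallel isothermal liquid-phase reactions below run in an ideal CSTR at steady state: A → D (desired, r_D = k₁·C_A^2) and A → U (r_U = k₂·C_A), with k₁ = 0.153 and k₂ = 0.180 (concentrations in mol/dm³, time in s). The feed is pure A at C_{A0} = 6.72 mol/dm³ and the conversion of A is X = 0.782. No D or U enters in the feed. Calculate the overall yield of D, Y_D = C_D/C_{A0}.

0.434

Exit C_A = C_{A0}(1−X) = 6.72×0.218 = 1.465 mol/dm³.
Rates in a CSTR are evaluated at the outlet concentration: r_D = 0.153×1.465^2 = 0.3284, r_U = 0.180×1.465 = 0.2637.
Fraction of consumed A going to D: r_D/(r_D+r_U) = 0.5546.
C_D = 0.5546·C_{A0}·X = 0.5546×6.72×0.782 = 2.91 mol/dm³; Y_D = C_D/C_{A0} = 0.434.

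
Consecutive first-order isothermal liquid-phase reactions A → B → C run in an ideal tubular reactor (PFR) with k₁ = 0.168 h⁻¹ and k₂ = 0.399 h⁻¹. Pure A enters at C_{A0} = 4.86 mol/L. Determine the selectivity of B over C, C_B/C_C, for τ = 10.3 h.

Solving the coupled first-order balances gives C_B(τ) = [k₁/(k₂−k₁)]·C_{A0}·(e^(−k₁τ) − e^(−k₂τ)).
e^(−k₁τ) = e^(−0.168×10.3) = e^(−1.730) = 0.1772; e^(−k₂τ) = e^(−4.110) = 0.01641.
C_B = 0.168×4.86/(0.399−0.168) × (0.1772−0.01641) = 3.535×0.1608 = 0.5684 mol/L.
C_A = C_{A0}e^(−k₁τ) = 0.8613 mol/L, so C_C = C_{A0}−C_A−C_B = 3.430 mol/L; C_B/C_C = 0.166.

0.166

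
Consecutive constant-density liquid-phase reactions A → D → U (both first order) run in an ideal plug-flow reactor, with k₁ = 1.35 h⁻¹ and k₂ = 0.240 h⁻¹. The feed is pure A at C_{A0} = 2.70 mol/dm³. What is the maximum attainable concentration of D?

1.86 mol/dm³

At the optimum, C_{D,max}/C_{A0} = (k₁/k₂)^[k₂/(k₂−k₁)].
= (1.35/0.240)^(0.240/(0.240−1.35)) = (5.625)^(-0.2162) = 0.6884.
C_{D,max} = 0.6884×2.70 = 1.86 mol/dm³.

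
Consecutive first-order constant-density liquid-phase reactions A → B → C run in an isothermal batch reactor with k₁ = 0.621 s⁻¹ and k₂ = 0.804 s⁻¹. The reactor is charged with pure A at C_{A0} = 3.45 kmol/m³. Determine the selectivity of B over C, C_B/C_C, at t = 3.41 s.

The intermediate concentration in a first-order A→B→C sequence is C_B = k₁C_{A0}(e^(−k₁t) − e^(−k₂t))/(k₂−k₁).
e^(−k₁t) = e^(−0.621×3.41) = e^(−2.118) = 0.1203; e^(−k₂t) = e^(−2.742) = 0.06446.
C_B = 0.621×3.45/(0.804−0.621) × (0.1203−0.06446) = 11.71×0.05585 = 0.6539 kmol/m³.
C_A = C_{A0}e^(−k₁t) = 0.4151 kmol/m³, so C_C = C_{A0}−C_A−C_B = 2.381 kmol/m³; C_B/C_C = 0.275.

0.275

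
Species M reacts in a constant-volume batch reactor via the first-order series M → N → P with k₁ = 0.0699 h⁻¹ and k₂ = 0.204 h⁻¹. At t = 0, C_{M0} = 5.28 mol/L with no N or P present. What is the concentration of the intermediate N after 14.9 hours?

0.840 mol/L

For first-order series with pure M initially, C_N(t) = k₁C_{M0}/(k₂−k₁)·(e^(−k₁t) − e^(−k₂t)).
e^(−k₁t) = e^(−0.0699×14.9) = e^(−1.042) = 0.3529; e^(−k₂t) = e^(−3.040) = 0.04785.
C_N = 0.0699×5.28/(0.204−0.0699) × (0.3529−0.04785) = 2.752×0.3051 = 0.8396 mol/L.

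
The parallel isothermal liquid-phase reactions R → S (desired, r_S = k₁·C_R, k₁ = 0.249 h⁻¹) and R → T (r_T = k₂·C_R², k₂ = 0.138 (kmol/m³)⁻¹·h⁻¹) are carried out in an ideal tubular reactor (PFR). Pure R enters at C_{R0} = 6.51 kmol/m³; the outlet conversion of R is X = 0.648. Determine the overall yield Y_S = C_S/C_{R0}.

0.196

C_R = C_{R0}(1−X) = 2.292 kmol/m³.
Along a PFR/batch, dC_S/dC_R = −r_S/(r_S+r_T) = −k₁/(k₁+k₂·C_R).
Integrating from C_{R0} to C_R: C_S = (0.249/0.138)·ln[(0.249+0.138·6.51)/(0.249+0.138·2.29)] = 1.804·ln(1.147/0.5652) = 1.277 kmol/m³.
Y_S = C_S/C_{R0} = 1.277/6.51 = 0.196.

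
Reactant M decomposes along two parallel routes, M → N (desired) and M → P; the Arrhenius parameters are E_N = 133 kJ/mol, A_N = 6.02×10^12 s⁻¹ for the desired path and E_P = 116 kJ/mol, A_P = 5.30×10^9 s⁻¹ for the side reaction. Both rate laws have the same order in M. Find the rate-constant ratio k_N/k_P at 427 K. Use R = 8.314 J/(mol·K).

With equal orders, S_{N/P} = k_N/k_P = (A_N/A_P)·exp[(E_P−E_N)/(RT)].
(E_P−E_N)/(RT) = (116−133)×10³/(8.314×427) = -17000/3550 = -4.789.
k_N/k_P = (6.02×10^12/5.30×10^9)·exp(-4.789) = 1136 × 0.008324 = 9.45.
Since E_N > E_P, raising the temperature improves selectivity toward N.

9.45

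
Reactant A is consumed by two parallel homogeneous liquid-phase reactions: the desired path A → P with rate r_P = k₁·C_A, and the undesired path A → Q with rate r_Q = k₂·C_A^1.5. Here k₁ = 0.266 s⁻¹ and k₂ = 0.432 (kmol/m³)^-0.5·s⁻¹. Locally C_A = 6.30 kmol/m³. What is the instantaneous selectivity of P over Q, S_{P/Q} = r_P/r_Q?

0.245

S_{P/Q} = r_P/r_Q = (k₁·C_A)/(k₂·C_A^1.5) = (k₁/k₂)·C_A^-0.5.
= (0.266×6.300) / (0.432×6.300^1.5) = 1.676/6.831 = 0.245.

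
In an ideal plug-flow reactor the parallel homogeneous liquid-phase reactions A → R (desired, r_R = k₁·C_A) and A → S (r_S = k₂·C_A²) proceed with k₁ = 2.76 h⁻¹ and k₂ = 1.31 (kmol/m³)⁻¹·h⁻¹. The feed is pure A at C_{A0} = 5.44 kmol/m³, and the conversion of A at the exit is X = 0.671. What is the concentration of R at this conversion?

C_A = C_{A0}(1−X) = 1.790 kmol/m³.
Along a PFR/batch, dC_R/dC_A = −r_R/(r_R+r_S) = −k₁/(k₁+k₂·C_A).
Integrating from C_{A0} to C_A: C_R = (2.76/1.31)·ln[(2.76+1.31·5.44)/(2.76+1.31·1.79)] = 2.107·ln(9.886/5.105) = 1.393 kmol/m³.

1.39 kmol/m³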